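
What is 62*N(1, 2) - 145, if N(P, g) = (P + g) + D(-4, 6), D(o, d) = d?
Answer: 413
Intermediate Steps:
N(P, g) = 6 + P + g (N(P, g) = (P + g) + 6 = 6 + P + g)
62*N(1, 2) - 145 = 62*(6 + 1 + 2) - 145 = 62*9 - 145 = 558 - 145 = 413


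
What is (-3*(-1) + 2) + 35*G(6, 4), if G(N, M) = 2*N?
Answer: 425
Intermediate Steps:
(-3*(-1) + 2) + 35*G(6, 4) = (-3*(-1) + 2) + 35*(2*6) = (3 + 2) + 35*12 = 5 + 420 = 425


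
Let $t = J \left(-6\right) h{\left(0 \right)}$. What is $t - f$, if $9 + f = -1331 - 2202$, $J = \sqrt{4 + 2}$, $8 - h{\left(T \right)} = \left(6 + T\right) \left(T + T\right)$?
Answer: $3542 - 48 \sqrt{6} \approx 3424.4$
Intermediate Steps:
$h{\left(T \right)} = 8 - 2 T \left(6 + T\right)$ ($h{\left(T \right)} = 8 - \left(6 + T\right) \left(T + T\right) = 8 - \left(6 + T\right) 2 T = 8 - 2 T \left(6 + T\right)$)
$J = \sqrt{6} \approx 2.4495$
$t = - 48 \sqrt{6}$ ($t = \sqrt{6} \left(-6\right) \left(8 - 0 - 2 \cdot 0^{2}\right) = - 6 \sqrt{6} \left(8 + 0 - 0\right) = - 6 \sqrt{6} \left(8 + 0 + 0\right) = - 6 \sqrt{6} \cdot 8 = - 48 \sqrt{6} \approx -117.58$)
$f = -3542$ ($f = -9 - 3533 = -3542$)
$t - f = - 48 \sqrt{6} - -3542 = - 48 \sqrt{6} + 3542 = 3542 - 48 \sqrt{6}$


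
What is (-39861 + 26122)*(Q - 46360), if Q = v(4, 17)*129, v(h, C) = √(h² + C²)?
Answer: 636940040 - 1772331*√305 ≈ 6.0599e+8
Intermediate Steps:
v(h, C) = √(C² + h²)
Q = 129*√305 (Q = √(17² + 4²)*129 = √(289 + 16)*129 = √305*129 = 129*√305 ≈ 2252.9)
(-39861 + 26122)*(Q - 46360) = (-39861 + 26122)*(129*√305 - 46360) = -13739*(-46360 + 129*√305) = 636940040 - 1772331*√305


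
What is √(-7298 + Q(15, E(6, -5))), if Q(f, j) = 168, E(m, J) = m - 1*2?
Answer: I*√7130 ≈ 84.439*I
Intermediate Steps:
E(m, J) = -2 + m (E(m, J) = m - 2 = -2 + m)
√(-7298 + Q(15, E(6, -5))) = √(-7298 + 168) = √(-7130) = I*√7130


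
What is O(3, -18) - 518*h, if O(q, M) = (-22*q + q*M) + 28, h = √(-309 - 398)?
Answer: -92 - 518*I*√707 ≈ -92.0 - 13773.0*I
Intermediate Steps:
h = I*√707 (h = √(-707) = I*√707 ≈ 26.589*I)
O(q, M) = 28 - 22*q + M*q (O(q, M) = (-22*q + M*q) + 28 = 28 - 22*q + M*q)
O(3, -18) - 518*h = (28 - 22*3 - 18*3) - 518*I*√707 = (28 - 66 - 54) - 518*I*√707 = -92 - 518*I*√707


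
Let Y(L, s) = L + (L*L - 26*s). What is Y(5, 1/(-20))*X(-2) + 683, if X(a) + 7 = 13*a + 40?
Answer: 9021/10 ≈ 902.10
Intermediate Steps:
X(a) = 33 + 13*a (X(a) = -7 + (13*a + 40) = -7 + (40 + 13*a) = 33 + 13*a)
Y(L, s) = L + L**2 - 26*s (Y(L, s) = L + (L**2 - 26*s) = L + L**2 - 26*s)
Y(5, 1/(-20))*X(-2) + 683 = (5 + 5**2 - 26/(-20))*(33 + 13*(-2)) + 683 = (5 + 25 - 26*(-1/20))*(33 - 26) + 683 = (5 + 25 + 13/10)*7 + 683 = (313/10)*7 + 683 = 2191/10 + 683 = 9021/10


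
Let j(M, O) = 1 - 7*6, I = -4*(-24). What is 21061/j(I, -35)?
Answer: -21061/41 ≈ -513.68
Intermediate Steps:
I = 96
j(M, O) = -41 (j(M, O) = 1 - 42 = -41)
21061/j(I, -35) = 21061/(-41) = 21061*(-1/41) = -21061/41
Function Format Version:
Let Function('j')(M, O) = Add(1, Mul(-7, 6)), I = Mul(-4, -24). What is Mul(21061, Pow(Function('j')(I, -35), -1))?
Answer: Rational(-21061, 41) ≈ -513.68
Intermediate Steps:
I = 96
Function('j')(M, O) = -41 (Function('j')(M, O) = Add(1, -42) = -41)
Mul(21061, Pow(Function('j')(I, -35), -1)) = Mul(21061, Pow(-41, -1)) = Mul(21061, Rational(-1, 41)) = Rational(-21061, 41)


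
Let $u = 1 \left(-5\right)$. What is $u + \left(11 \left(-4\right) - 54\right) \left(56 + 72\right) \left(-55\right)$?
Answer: $689915$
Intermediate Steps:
$u = -5$
$u + \left(11 \left(-4\right) - 54\right) \left(56 + 72\right) \left(-55\right) = -5 + \left(11 \left(-4\right) - 54\right) \left(56 + 72\right) \left(-55\right) = -5 + \left(-44 - 54\right) 128 \left(-55\right) = -5 + \left(-98\right) 128 \left(-55\right) = -5 - -689920 = -5 + 689920 = 689915$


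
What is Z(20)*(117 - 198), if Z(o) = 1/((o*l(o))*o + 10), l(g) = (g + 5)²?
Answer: -81/250010 ≈ -0.00032399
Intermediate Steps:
l(g) = (5 + g)²
Z(o) = 1/(10 + o²*(5 + o)²) (Z(o) = 1/((o*(5 + o)²)*o + 10) = 1/(o²*(5 + o)² + 10) = 1/(10 + o²*(5 + o)²))
Z(20)*(117 - 198) = (117 - 198)/(10 + 20²*(5 + 20)²) = -81/(10 + 400*25²) = -81/(10 + 400*625) = -81/(10 + 250000) = -81/250010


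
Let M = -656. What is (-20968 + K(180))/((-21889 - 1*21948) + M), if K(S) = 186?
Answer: 20782/44493 ≈ 0.46708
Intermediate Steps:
(-20968 + K(180))/((-21889 - 1*21948) + M) = (-20968 + 186)/((-21889 - 1*21948) - 656) = -20782/((-21889 - 21948) - 656) = -20782/(-43837 - 656) = -20782/(-44493) = -20782*(-1/44493) = 20782/44493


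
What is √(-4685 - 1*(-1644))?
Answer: I*√3041 ≈ 55.145*I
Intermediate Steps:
√(-4685 - 1*(-1644)) = √(-4685 + 1644) = √(-3041) = I*√3041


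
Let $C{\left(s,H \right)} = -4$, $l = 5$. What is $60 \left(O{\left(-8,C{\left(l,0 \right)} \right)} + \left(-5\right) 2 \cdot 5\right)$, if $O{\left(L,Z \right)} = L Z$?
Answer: $-1080$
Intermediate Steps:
$60 \left(O{\left(-8,C{\left(l,0 \right)} \right)} + \left(-5\right) 2 \cdot 5\right) = 60 \left(\left(-8\right) \left(-4\right) + \left(-5\right) 2 \cdot 5\right) = 60 \left(32 - 50\right) = 60 \left(-18\right) = -1080$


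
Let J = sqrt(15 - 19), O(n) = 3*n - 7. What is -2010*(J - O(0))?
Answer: -14070 - 4020*I ≈ -14070.0 - 4020.0*I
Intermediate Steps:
O(n) = -7 + 3*n
J = 2*I (J = sqrt(-4) = 2*I ≈ 2.0*I)
-2010*(J - O(0)) = -2010*(2*I - (-7 + 3*0)) = -2010*(2*I - (-7 + 0)) = -2010*(2*I - 1*(-7)) = -2010*(2*I + 7) = -2010*(7 + 2*I) = -14070 - 4020*I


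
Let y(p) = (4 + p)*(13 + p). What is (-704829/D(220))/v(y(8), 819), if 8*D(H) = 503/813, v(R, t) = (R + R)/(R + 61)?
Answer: -19928570089/3521 ≈ -5.6599e+6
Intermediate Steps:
v(R, t) = 2*R/(61 + R) (v(R, t) = (2*R)/(61 + R) = 2*R/(61 + R))
D(H) = 503/6504 (D(H) = (503/813)/8 = (503*(1/813))/8 = (⅛)*(503/813) = 503/6504)
(-704829/D(220))/v(y(8), 819) = (-704829/503/6504)/((2*(52 + 8² + 17*8)/(61 + (52 + 8² + 17*8)))) = (-704829*6504/503)/((2*(52 + 64 + 136)/(61 + (52 + 64 + 136)))) = -4584207816/(503*(2*252/(61 + 252))) = -4584207816/(503*(2*252/313)) = -4584207816/(503*(2*252*(1/313))) = -4584207816/(503*504/313) = -4584207816/503*313/504 = -19928570089/3521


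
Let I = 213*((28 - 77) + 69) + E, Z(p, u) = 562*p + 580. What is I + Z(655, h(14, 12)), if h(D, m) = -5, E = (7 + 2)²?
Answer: 373031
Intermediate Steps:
E = 81 (E = 9² = 81)
Z(p, u) = 580 + 562*p
I = 4341 (I = 213*((28 - 77) + 69) + 81 = 213*(-49 + 69) + 81 = 213*20 + 81 = 4260 + 81 = 4341)
I + Z(655, h(14, 12)) = 4341 + (580 + 562*655) = 4341 + (580 + 368110) = 4341 + 368690 = 373031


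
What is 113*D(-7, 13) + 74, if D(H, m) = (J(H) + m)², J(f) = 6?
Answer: 40867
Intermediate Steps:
D(H, m) = (6 + m)²
113*D(-7, 13) + 74 = 113*(6 + 13)² + 74 = 113*19² + 74 = 113*361 + 74 = 40793 + 74 = 40867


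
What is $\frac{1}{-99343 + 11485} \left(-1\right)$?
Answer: $\frac{1}{87858} \approx 1.1382 \cdot 10^{-5}$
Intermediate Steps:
$\frac{1}{-99343 + 11485} \left(-1\right) = \frac{1}{-87858} \left(-1\right) = \left(- \frac{1}{87858}\right) \left(-1\right) = \frac{1}{87858}$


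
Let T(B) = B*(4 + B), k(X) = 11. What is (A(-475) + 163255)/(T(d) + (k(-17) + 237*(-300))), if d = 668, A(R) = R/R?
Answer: 163256/377807 ≈ 0.43211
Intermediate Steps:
A(R) = 1
(A(-475) + 163255)/(T(d) + (k(-17) + 237*(-300))) = (1 + 163255)/(668*(4 + 668) + (11 + 237*(-300))) = 163256/(668*672 + (11 - 71100)) = 163256/(448896 - 71089) = 163256/377807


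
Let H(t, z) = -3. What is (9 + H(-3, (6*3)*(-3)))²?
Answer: 36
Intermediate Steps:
(9 + H(-3, (6*3)*(-3)))² = (9 - 3)² = 6² = 36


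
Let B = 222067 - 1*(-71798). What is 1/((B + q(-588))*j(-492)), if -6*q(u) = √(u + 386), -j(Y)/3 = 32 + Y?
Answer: 176319/71503296454946 + I*√202/715032964549460 ≈ 2.4659e-9 + 1.9877e-14*I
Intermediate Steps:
B = 293865 (B = 222067 + 71798 = 293865)
j(Y) = -96 - 3*Y (j(Y) = -3*(32 + Y) = -96 - 3*Y)
q(u) = -√(386 + u)/6 (q(u) = -√(u + 386)/6 = -√(386 + u)/6)
1/((B + q(-588))*j(-492)) = 1/((293865 - √(386 - 588)/6)*(-96 - 3*(-492))) = 1/((293865 - I*√202/6)*(-96 + 1476)) = 1/((293865 - I*√202/6)*1380) = (1/1380)/(293865 - I*√202/6) = 1/(1380*(293865 - I*√202/6))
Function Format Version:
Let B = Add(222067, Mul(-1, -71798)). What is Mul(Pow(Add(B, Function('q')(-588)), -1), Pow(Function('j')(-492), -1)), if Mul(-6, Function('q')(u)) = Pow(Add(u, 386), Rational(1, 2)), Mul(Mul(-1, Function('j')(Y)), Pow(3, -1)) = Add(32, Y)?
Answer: Add(Rational(176319, 71503296454946), Mul(Rational(1, 715032964549460), I, Pow(202, Rational(1, 2)))) ≈ Add(2.4659e-9, Mul(1.9877e-14, I))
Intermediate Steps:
B = 293865 (B = Add(222067, 71798) = 293865)
Function('j')(Y) = Add(-96, Mul(-3, Y)) (Function('j')(Y) = Mul(-3, Add(32, Y)) = Add(-96, Mul(-3, Y)))
Function('q')(u) = Mul(Rational(-1, 6), Pow(Add(386, u), Rational(1, 2))) (Function('q')(u) = Mul(Rational(-1, 6), Pow(Add(u, 386), Rational(1, 2))) = Mul(Rational(-1, 6), Pow(Add(386, u), Rational(1, 2))))
Mul(Pow(Add(B, Function('q')(-588)), -1), Pow(Function('j')(-492), -1)) = Mul(Pow(Add(293865, Mul(Rational(-1, 6), Pow(Add(386, -588), Rational(1, 2)))), -1), Pow(Add(-96, Mul(-3, -492)), -1)) = Mul(Pow(Add(293865, Mul(Rational(-1, 6), Pow(-202, Rational(1, 2)))), -1), Pow(Add(-96, 1476), -1)) = Mul(Pow(Add(293865, Mul(Rational(-1, 6), Mul(I, Pow(202, Rational(1, 2))))), -1), Pow(1380, -1)) = Mul(Pow(Add(293865, Mul(Rational(-1, 6), I, Pow(202, Rational(1, 2)))), -1), Rational(1, 1380)) = Mul(Rational(1, 1380), Pow(Add(293865, Mul(Rational(-1, 6), I, Pow(202, Rational(1, 2)))), -1))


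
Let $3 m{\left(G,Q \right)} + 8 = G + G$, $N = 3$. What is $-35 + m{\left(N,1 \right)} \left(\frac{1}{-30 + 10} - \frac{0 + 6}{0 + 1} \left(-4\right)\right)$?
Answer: $- \frac{1529}{30} \approx -50.967$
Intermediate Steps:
$m{\left(G,Q \right)} = - \frac{8}{3} + \frac{2 G}{3}$ ($m{\left(G,Q \right)} = - \frac{8}{3} + \frac{G + G}{3} = - \frac{8}{3} + \frac{2 G}{3}$)
$-35 + m{\left(N,1 \right)} \left(\frac{1}{-30 + 10} - \frac{0 + 6}{0 + 1} \left(-4\right)\right) = -35 + \left(- \frac{8}{3} + \frac{2}{3} \cdot 3\right) \left(\frac{1}{-30 + 10} - \frac{0 + 6}{0 + 1} \left(-4\right)\right) = -35 + \left(- \frac{8}{3} + 2\right) \left(\frac{1}{-20} - \frac{6}{1} \left(-4\right)\right) = -35 - \frac{2 \left(- \frac{1}{20} - 6 \cdot 1 \left(-4\right)\right)}{3} = -35 - \frac{2 \left(- \frac{1}{20} - 6 \left(-4\right)\right)}{3} = -35 - \frac{2 \left(- \frac{1}{20} - -24\right)}{3} = -35 - \frac{2 \left(- \frac{1}{20} + 24\right)}{3} = -35 - \frac{479}{30} = - \frac{1529}{30}$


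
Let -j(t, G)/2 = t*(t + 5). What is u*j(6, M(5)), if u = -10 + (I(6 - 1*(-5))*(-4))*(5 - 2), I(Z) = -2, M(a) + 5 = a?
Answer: -1848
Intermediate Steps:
M(a) = -5 + a
j(t, G) = -2*t*(5 + t) (j(t, G) = -2*t*(t + 5) = -2*t*(5 + t))
u = 14 (u = -10 + (-2*(-4))*(5 - 2) = -10 + 8*3 = -10 + 24 = 14)
u*j(6, M(5)) = 14*(-2*6*(5 + 6)) = 14*(-2*6*11) = 14*(-132) = -1848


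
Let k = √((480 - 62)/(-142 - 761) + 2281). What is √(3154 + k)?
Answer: √(2571799986 + 4515*√74382819)/903 ≈ 56.584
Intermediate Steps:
k = 5*√74382819/903 (k = √(418/(-903) + 2281) = √(418*(-1/903) + 2281) = √(-418/903 + 2281) = √(2059325/903) = 5*√74382819/903 ≈ 47.755)
√(3154 + k) = √(3154 + 5*√74382819/903)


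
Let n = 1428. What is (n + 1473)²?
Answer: 8415801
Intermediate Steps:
(n + 1473)² = (1428 + 1473)² = 2901² = 8415801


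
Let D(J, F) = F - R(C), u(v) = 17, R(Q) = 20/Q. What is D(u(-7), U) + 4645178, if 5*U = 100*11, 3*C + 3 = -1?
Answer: 4645413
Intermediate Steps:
C = -4/3 (C = -1 + (⅓)*(-1) = -1 - ⅓ = -4/3 ≈ -1.3333)
U = 220 (U = (100*11)/5 = (⅕)*1100 = 220)
D(J, F) = 15 + F (D(J, F) = F - 20/(-4/3) = F - 20*(-3)/4 = F - 1*(-15) = F + 15 = 15 + F)
D(u(-7), U) + 4645178 = (15 + 220) + 4645178 = 235 + 4645178 = 4645413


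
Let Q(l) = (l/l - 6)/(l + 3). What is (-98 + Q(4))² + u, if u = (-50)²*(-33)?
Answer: -3565019/49 ≈ -72756.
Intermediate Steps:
Q(l) = -5/(3 + l) (Q(l) = (1 - 6)/(3 + l) = -5/(3 + l))
u = -82500 (u = 2500*(-33) = -82500)
(-98 + Q(4))² + u = (-98 - 5/(3 + 4))² - 82500 = (-98 - 5/7)² - 82500 = (-691/7)² - 82500 = 477481/49 - 82500 = -3565019/49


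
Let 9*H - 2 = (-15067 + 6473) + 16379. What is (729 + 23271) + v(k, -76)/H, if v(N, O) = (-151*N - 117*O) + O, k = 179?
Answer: 14363391/599 ≈ 23979.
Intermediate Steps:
v(N, O) = -151*N - 116*O
H = 7787/9 (H = 2/9 + ((-15067 + 6473) + 16379)/9 = 2/9 + (-8594 + 16379)/9 = 2/9 + (⅑)*7785 = 2/9 + 865 = 7787/9 ≈ 865.22)
(729 + 23271) + v(k, -76)/H = (729 + 23271) + (-151*179 - 116*(-76))/(7787/9) = 24000 + (-27029 + 8816)*(9/7787) = 24000 - 18213*9/7787 = 24000 - 12609/599 = 14363391/599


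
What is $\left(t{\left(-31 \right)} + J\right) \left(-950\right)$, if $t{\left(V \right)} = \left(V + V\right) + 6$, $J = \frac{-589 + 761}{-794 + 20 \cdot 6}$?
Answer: $\frac{18010100}{337} \approx 53442.0$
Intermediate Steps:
$J = - \frac{86}{337}$ ($J = \frac{172}{-794 + 120} = \frac{172}{-674} = 172 \left(- \frac{1}{674}\right) = - \frac{86}{337} \approx -0.25519$)
$t{\left(V \right)} = 6 + 2 V$ ($t{\left(V \right)} = 2 V + 6 = 6 + 2 V$)
$\left(t{\left(-31 \right)} + J\right) \left(-950\right) = \left(\left(6 + 2 \left(-31\right)\right) - \frac{86}{337}\right) \left(-950\right) = \left(\left(6 - 62\right) - \frac{86}{337}\right) \left(-950\right) = \left(-56 - \frac{86}{337}\right) \left(-950\right) = \left(- \frac{18958}{337}\right) \left(-950\right) = \frac{18010100}{337}$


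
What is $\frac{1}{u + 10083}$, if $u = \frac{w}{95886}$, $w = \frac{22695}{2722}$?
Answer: $\frac{87000564}{877226694377} \approx 9.9177 \cdot 10^{-5}$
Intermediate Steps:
$w = \frac{22695}{2722}$ ($w = 22695 \cdot \frac{1}{2722} = \frac{22695}{2722} \approx 8.3376$)
$u = \frac{7565}{87000564}$ ($u = \frac{22695}{2722 \cdot 95886} = \frac{22695}{2722} \cdot \frac{1}{95886} = \frac{7565}{87000564} \approx 8.6953 \cdot 10^{-5}$)
$\frac{1}{u + 10083} = \frac{1}{\frac{7565}{87000564} + 10083} = \frac{1}{\frac{877226694377}{87000564}} = \frac{87000564}{877226694377}$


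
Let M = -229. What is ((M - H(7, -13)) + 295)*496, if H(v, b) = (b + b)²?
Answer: -302560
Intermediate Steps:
H(v, b) = 4*b² (H(v, b) = (2*b)² = 4*b²)
((M - H(7, -13)) + 295)*496 = ((-229 - 4*(-13)²) + 295)*496 = ((-229 - 4*169) + 295)*496 = ((-229 - 1*676) + 295)*496 = ((-229 - 676) + 295)*496 = (-905 + 295)*496 = -610*496 = -302560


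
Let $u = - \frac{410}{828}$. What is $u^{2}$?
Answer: $\frac{42025}{171396} \approx 0.24519$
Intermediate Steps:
$u = - \frac{205}{414}$ ($u = \left(-410\right) \frac{1}{828} = - \frac{205}{414} \approx -0.49517$)
$u^{2} = \left(- \frac{205}{414}\right)^{2} = \frac{42025}{171396}$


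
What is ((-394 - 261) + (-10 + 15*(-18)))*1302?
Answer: -1217370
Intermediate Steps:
((-394 - 261) + (-10 + 15*(-18)))*1302 = (-655 + (-10 - 270))*1302 = (-655 - 280)*1302 = -935*1302 = -1217370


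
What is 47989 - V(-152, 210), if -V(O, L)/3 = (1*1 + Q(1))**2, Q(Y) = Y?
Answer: 48001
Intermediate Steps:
V(O, L) = -12 (V(O, L) = -3*(1*1 + 1)**2 = -3*(1 + 1)**2 = -3*2**2 = -3*4 = -12)
47989 - V(-152, 210) = 47989 - 1*(-12) = 47989 + 12 = 48001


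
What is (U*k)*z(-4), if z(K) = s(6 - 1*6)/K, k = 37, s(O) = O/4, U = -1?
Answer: 0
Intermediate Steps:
s(O) = O/4 (s(O) = O*(1/4) = O/4)
z(K) = 0 (z(K) = ((6 - 1*6)/4)/K = ((6 - 6)/4)/K = ((1/4)*0)/K = 0/K = 0)
(U*k)*z(-4) = -1*37*0 = -37*0 = 0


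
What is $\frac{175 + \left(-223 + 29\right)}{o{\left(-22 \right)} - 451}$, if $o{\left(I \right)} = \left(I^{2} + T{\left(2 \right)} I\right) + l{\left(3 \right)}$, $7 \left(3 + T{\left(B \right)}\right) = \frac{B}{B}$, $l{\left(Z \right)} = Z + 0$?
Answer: $- \frac{133}{692} \approx -0.1922$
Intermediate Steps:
$l{\left(Z \right)} = Z$
$T{\left(B \right)} = - \frac{20}{7}$ ($T{\left(B \right)} = -3 + \frac{B \frac{1}{B}}{7} = -3 + \frac{1}{7} \cdot 1 = -3 + \frac{1}{7} = - \frac{20}{7}$)
$o{\left(I \right)} = 3 + I^{2} - \frac{20 I}{7}$ ($o{\left(I \right)} = \left(I^{2} - \frac{20 I}{7}\right) + 3 = 3 + I^{2} - \frac{20 I}{7}$)
$\frac{175 + \left(-223 + 29\right)}{o{\left(-22 \right)} - 451} = \frac{175 + \left(-223 + 29\right)}{\left(3 + \left(-22\right)^{2} - - \frac{440}{7}\right) - 451} = \frac{175 - 194}{\left(3 + 484 + \frac{440}{7}\right) - 451} = - \frac{19}{\frac{3849}{7} - 451} = - \frac{19}{\frac{692}{7}} = \left(-19\right) \frac{7}{692} = - \frac{133}{692}$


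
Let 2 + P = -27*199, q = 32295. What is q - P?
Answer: 37670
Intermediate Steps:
P = -5375 (P = -2 - 27*199 = -2 - 5373 = -5375)
q - P = 32295 - 1*(-5375) = 32295 + 5375 = 37670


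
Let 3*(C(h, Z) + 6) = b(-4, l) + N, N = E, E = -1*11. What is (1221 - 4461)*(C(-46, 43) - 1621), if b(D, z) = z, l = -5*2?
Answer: 5294160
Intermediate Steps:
l = -10
E = -11
N = -11
C(h, Z) = -13 (C(h, Z) = -6 + (-10 - 11)/3 = -6 + (⅓)*(-21) = -6 - 7 = -13)
(1221 - 4461)*(C(-46, 43) - 1621) = (1221 - 4461)*(-13 - 1621) = -3240*(-1634) = 5294160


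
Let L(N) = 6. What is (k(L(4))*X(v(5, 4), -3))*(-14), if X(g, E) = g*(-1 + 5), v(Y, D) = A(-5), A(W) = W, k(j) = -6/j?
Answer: -280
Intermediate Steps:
v(Y, D) = -5
X(g, E) = 4*g (X(g, E) = g*4 = 4*g)
(k(L(4))*X(v(5, 4), -3))*(-14) = ((-6/6)*(4*(-5)))*(-14) = (-6*⅙*(-20))*(-14) = -1*(-20)*(-14) = 20*(-14) = -280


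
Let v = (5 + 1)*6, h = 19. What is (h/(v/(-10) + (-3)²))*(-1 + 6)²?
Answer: 2375/27 ≈ 87.963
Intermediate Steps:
v = 36 (v = 6*6 = 36)
(h/(v/(-10) + (-3)²))*(-1 + 6)² = (19/(36/(-10) + (-3)²))*(-1 + 6)² = (19/(36*(-⅒) + 9))*5² = (19/(-18/5 + 9))*25 = (19/(27/5))*25 = (19*(5/27))*25 = (95/27)*25 = 2375/27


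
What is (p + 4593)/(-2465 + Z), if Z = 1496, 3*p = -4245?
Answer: -3178/969 ≈ -3.2797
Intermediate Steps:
p = -1415 (p = (⅓)*(-4245) = -1415)
(p + 4593)/(-2465 + Z) = (-1415 + 4593)/(-2465 + 1496) = 3178/(-969) = 3178*(-1/969) = -3178/969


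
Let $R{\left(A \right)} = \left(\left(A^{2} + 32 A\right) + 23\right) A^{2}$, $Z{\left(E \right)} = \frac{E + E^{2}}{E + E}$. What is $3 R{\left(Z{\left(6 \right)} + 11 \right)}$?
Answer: $\frac{7036647}{16} \approx 4.3979 \cdot 10^{5}$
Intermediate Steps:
$Z{\left(E \right)} = \frac{E + E^{2}}{2 E}$
$R{\left(A \right)} = A^{2} \left(23 + A^{2} + 32 A\right)$ ($R{\left(A \right)} = \left(23 + A^{2} + 32 A\right) A^{2} = A^{2} \left(23 + A^{2} + 32 A\right)$)
$3 R{\left(Z{\left(6 \right)} + 11 \right)} = 3 \left(\left(\frac{1}{2} + \frac{1}{2} \cdot 6\right) + 11\right)^{2} \left(23 + \left(\left(\frac{1}{2} + \frac{1}{2} \cdot 6\right) + 11\right)^{2} + 32 \left(\left(\frac{1}{2} + \frac{1}{2} \cdot 6\right) + 11\right)\right) = 3 \left(\left(\frac{1}{2} + 3\right) + 11\right)^{2} \left(23 + \left(\left(\frac{1}{2} + 3\right) + 11\right)^{2} + 32 \left(\left(\frac{1}{2} + 3\right) + 11\right)\right) = 3 \left(\frac{7}{2} + 11\right)^{2} \left(23 + \left(\frac{7}{2} + 11\right)^{2} + 32 \left(\frac{7}{2} + 11\right)\right) = 3 \left(\frac{29}{2}\right)^{2} \left(23 + \left(\frac{29}{2}\right)^{2} + 32 \cdot \frac{29}{2}\right) = 3 \frac{841 \left(23 + \frac{841}{4} + 464\right)}{4} = 3 \cdot \frac{841}{4} \cdot \frac{2789}{4} = 3 \cdot \frac{2345549}{16} = \frac{7036647}{16}$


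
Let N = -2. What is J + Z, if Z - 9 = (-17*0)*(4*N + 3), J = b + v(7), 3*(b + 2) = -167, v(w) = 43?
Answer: -17/3 ≈ -5.6667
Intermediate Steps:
b = -173/3 (b = -2 + (⅓)*(-167) = -2 - 167/3 = -173/3 ≈ -57.667)
J = -44/3 (J = -173/3 + 43 = -44/3 ≈ -14.667)
Z = 9 (Z = 9 + (-17*0)*(4*(-2) + 3) = 9 + 0*(-8 + 3) = 9 + 0*(-5) = 9 + 0 = 9)
J + Z = -44/3 + 9 = -17/3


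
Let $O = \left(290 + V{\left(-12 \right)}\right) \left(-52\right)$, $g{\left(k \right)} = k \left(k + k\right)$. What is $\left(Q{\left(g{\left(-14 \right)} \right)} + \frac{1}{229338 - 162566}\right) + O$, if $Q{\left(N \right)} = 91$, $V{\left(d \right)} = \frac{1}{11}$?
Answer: $- \frac{11012772721}{734492} \approx -14994.0$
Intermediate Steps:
$g{\left(k \right)} = 2 k^{2}$ ($g{\left(k \right)} = k 2 k = 2 k^{2}$)
$V{\left(d \right)} = \frac{1}{11}$
$O = - \frac{165932}{11}$ ($O = \left(290 + \frac{1}{11}\right) \left(-52\right) = \frac{3191}{11} \left(-52\right) = - \frac{165932}{11} \approx -15085.0$)
$\left(Q{\left(g{\left(-14 \right)} \right)} + \frac{1}{229338 - 162566}\right) + O = \left(91 + \frac{1}{229338 - 162566}\right) - \frac{165932}{11} = \left(91 + \frac{1}{66772}\right) - \frac{165932}{11} = \frac{6076253}{66772} - \frac{165932}{11} = - \frac{11012772721}{734492}$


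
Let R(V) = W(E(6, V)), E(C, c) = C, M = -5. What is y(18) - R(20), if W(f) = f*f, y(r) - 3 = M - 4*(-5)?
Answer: -18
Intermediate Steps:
y(r) = 18 (y(r) = 3 + (-5 - 4*(-5)) = 3 + (-5 + 20) = 3 + 15 = 18)
W(f) = f**2
R(V) = 36 (R(V) = 6**2 = 36)
y(18) - R(20) = 18 - 1*36 = 18 - 36 = -18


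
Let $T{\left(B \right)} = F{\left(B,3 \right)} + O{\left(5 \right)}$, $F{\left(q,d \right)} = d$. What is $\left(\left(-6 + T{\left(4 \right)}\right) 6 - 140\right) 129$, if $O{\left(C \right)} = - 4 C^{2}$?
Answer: $-97782$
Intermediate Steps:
$T{\left(B \right)} = -97$ ($T{\left(B \right)} = 3 - 4 \cdot 5^{2} = 3 - 100 = -97$)
$\left(\left(-6 + T{\left(4 \right)}\right) 6 - 140\right) 129 = \left(\left(-6 - 97\right) 6 - 140\right) 129 = \left(\left(-103\right) 6 - 140\right) 129 = \left(-618 - 140\right) 129 = \left(-758\right) 129 = -97782$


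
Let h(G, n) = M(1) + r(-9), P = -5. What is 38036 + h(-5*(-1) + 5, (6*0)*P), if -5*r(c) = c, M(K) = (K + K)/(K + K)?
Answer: 190194/5 ≈ 38039.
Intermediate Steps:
M(K) = 1 (M(K) = (2*K)/((2*K)) = (2*K)*(1/(2*K)) = 1)
r(c) = -c/5
h(G, n) = 14/5 (h(G, n) = 1 - 1/5*(-9) = 1 + 9/5 = 14/5)
38036 + h(-5*(-1) + 5, (6*0)*P) = 38036 + 14/5 = 190194/5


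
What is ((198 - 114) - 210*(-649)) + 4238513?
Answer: 4374887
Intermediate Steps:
((198 - 114) - 210*(-649)) + 4238513 = (84 + 136290) + 4238513 = 136374 + 4238513 = 4374887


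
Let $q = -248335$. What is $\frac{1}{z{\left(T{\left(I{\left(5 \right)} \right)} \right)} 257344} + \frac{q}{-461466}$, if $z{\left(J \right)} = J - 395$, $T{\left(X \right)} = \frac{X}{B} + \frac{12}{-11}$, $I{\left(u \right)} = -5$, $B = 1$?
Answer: $\frac{140979991523377}{261974646906624} \approx 0.53814$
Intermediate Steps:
$T{\left(X \right)} = - \frac{12}{11} + X$ ($T{\left(X \right)} = \frac{X}{1} + \frac{12}{-11} = X 1 + 12 \left(- \frac{1}{11}\right) = X - \frac{12}{11} = - \frac{12}{11} + X$)
$z{\left(J \right)} = -395 + J$
$\frac{1}{z{\left(T{\left(I{\left(5 \right)} \right)} \right)} 257344} + \frac{q}{-461466} = \frac{1}{\left(-395 - \frac{67}{11}\right) 257344} - \frac{248335}{-461466} = \frac{1}{-395 - \frac{67}{11}} \cdot \frac{1}{257344} - - \frac{248335}{461466} = \frac{1}{- \frac{4412}{11}} \cdot \frac{1}{257344} + \frac{248335}{461466} = \left(- \frac{11}{4412}\right) \frac{1}{257344} + \frac{248335}{461466} = - \frac{11}{1135401728} + \frac{248335}{461466} = \frac{140979991523377}{261974646906624}$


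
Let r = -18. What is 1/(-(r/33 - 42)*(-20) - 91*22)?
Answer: -11/31382 ≈ -0.00035052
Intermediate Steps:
1/(-(r/33 - 42)*(-20) - 91*22) = 1/(-(-18/33 - 42)*(-20) - 91*22) = 1/(-(-18*1/33 - 42)*(-20) - 2002) = 1/(-(-6/11 - 42)*(-20) - 2002) = 1/(-(-468)*(-20)/11 - 2002) = 1/(-1*9360/11 - 2002) = 1/(-9360/11 - 2002) = 1/(-31382/11) = -11/31382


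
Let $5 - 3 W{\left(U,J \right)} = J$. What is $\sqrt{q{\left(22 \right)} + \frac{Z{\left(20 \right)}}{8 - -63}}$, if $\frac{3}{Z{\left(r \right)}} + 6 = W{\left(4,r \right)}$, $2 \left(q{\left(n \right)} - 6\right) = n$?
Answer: $\frac{\sqrt{10366994}}{781} \approx 4.1226$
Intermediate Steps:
$W{\left(U,J \right)} = \frac{5}{3} - \frac{J}{3}$
$q{\left(n \right)} = 6 + \frac{n}{2}$
$Z{\left(r \right)} = \frac{3}{- \frac{13}{3} - \frac{r}{3}}$ ($Z{\left(r \right)} = \frac{3}{-6 - \left(- \frac{5}{3} + \frac{r}{3}\right)} = \frac{3}{- \frac{13}{3} - \frac{r}{3}}$)
$\sqrt{q{\left(22 \right)} + \frac{Z{\left(20 \right)}}{8 - -63}} = \sqrt{\left(6 + \frac{1}{2} \cdot 22\right) + \frac{\left(-9\right) \frac{1}{13 + 20}}{8 - -63}} = \sqrt{\left(6 + 11\right) + \frac{\left(-9\right) \frac{1}{33}}{8 + 63}} = \sqrt{17 + \frac{\left(-9\right) \frac{1}{33}}{71}} = \sqrt{17 - \frac{3}{781}} = \sqrt{\frac{13274}{781}} = \frac{\sqrt{10366994}}{781}$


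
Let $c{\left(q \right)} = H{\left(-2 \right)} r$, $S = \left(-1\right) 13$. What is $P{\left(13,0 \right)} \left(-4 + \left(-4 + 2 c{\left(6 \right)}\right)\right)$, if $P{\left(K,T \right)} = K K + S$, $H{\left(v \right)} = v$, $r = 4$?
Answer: $-3744$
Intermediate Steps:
$S = -13$
$c{\left(q \right)} = -8$ ($c{\left(q \right)} = \left(-2\right) 4 = -8$)
$P{\left(K,T \right)} = -13 + K^{2}$ ($P{\left(K,T \right)} = K K - 13 = K^{2} - 13 = -13 + K^{2}$)
$P{\left(13,0 \right)} \left(-4 + \left(-4 + 2 c{\left(6 \right)}\right)\right) = \left(-13 + 13^{2}\right) \left(-4 + \left(-4 + 2 \left(-8\right)\right)\right) = \left(-13 + 169\right) \left(-4 - 20\right) = 156 \left(-4 - 20\right) = 156 \left(-24\right) = -3744$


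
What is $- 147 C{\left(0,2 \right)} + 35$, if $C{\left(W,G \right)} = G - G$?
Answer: $35$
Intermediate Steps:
$C{\left(W,G \right)} = 0$
$- 147 C{\left(0,2 \right)} + 35 = \left(-147\right) 0 + 35 = 0 + 35 = 35$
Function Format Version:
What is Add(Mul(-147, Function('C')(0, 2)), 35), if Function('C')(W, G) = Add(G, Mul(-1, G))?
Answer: 35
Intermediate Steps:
Function('C')(W, G) = 0
Add(Mul(-147, Function('C')(0, 2)), 35) = Add(Mul(-147, 0), 35) = Add(0, 35) = 35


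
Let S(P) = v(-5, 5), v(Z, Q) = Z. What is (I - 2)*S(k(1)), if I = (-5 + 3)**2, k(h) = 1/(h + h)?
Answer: -10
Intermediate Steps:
k(h) = 1/(2*h)
I = 4 (I = (-2)**2 = 4)
S(P) = -5
(I - 2)*S(k(1)) = (4 - 2)*(-5) = 2*(-5) = -10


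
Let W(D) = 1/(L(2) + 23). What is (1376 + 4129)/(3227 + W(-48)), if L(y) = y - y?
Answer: 126615/74222 ≈ 1.7059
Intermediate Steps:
L(y) = 0
W(D) = 1/23 (W(D) = 1/(0 + 23) = 1/23)
(1376 + 4129)/(3227 + W(-48)) = (1376 + 4129)/(3227 + 1/23) = 5505/(74222/23) = 5505*(23/74222) = 126615/74222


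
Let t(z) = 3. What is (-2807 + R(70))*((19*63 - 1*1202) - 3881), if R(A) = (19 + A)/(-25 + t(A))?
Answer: 120160949/11 ≈ 1.0924e+7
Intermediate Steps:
R(A) = -19/22 - A/22 (R(A) = (19 + A)/(-25 + 3) = (19 + A)/(-22) = (19 + A)*(-1/22) = -19/22 - A/22)
(-2807 + R(70))*((19*63 - 1*1202) - 3881) = (-2807 + (-19/22 - 1/22*70))*((19*63 - 1*1202) - 3881) = (-2807 + (-19/22 - 35/11))*((1197 - 1202) - 3881) = (-2807 - 89/22)*(-5 - 3881) = -61843/22*(-3886) = 120160949/11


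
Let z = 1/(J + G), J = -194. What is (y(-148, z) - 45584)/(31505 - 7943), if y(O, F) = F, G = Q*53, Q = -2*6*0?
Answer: -8843297/4571028 ≈ -1.9346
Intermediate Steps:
Q = 0 (Q = -12*0 = 0)
G = 0 (G = 0*53 = 0)
z = -1/194 (z = 1/(-194 + 0) = 1/(-194) = -1/194 ≈ -0.0051546)
(y(-148, z) - 45584)/(31505 - 7943) = (-1/194 - 45584)/(31505 - 7943) = -8843297/194/23562 = -8843297/194*1/23562 = -8843297/4571028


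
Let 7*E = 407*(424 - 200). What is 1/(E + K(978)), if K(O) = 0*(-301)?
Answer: 1/13024 ≈ 7.6781e-5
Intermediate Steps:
K(O) = 0
E = 13024 (E = (407*(424 - 200))/7 = (407*224)/7 = (1/7)*91168 = 13024)
1/(E + K(978)) = 1/(13024 + 0) = 1/13024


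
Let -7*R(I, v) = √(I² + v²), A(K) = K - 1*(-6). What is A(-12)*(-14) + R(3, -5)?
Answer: 84 - √34/7 ≈ 83.167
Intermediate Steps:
A(K) = 6 + K (A(K) = K + 6 = 6 + K)
R(I, v) = -√(I² + v²)/7
A(-12)*(-14) + R(3, -5) = (6 - 12)*(-14) - √(3² + (-5)²)/7 = -6*(-14) - √(9 + 25)/7 = 84 - √34/7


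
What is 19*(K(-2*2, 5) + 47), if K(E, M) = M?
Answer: 988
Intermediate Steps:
19*(K(-2*2, 5) + 47) = 19*(5 + 47) = 19*52 = 988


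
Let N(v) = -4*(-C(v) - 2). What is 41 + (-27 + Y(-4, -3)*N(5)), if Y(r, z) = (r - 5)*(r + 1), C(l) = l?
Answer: 770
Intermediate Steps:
Y(r, z) = (1 + r)*(-5 + r) (Y(r, z) = (-5 + r)*(1 + r) = (1 + r)*(-5 + r))
N(v) = 8 + 4*v (N(v) = -4*(-v - 2) = -4*(-2 - v) = 8 + 4*v)
41 + (-27 + Y(-4, -3)*N(5)) = 41 + (-27 + (-5 + (-4)**2 - 4*(-4))*(8 + 4*5)) = 41 + (-27 + (-5 + 16 + 16)*(8 + 20)) = 41 + (-27 + 27*28) = 41 + (-27 + 756) = 41 + 729 = 770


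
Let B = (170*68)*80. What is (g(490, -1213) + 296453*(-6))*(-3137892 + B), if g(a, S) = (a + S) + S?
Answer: 3940751122168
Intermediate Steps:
B = 924800 (B = 11560*80 = 924800)
g(a, S) = a + 2*S (g(a, S) = (S + a) + S = a + 2*S)
(g(490, -1213) + 296453*(-6))*(-3137892 + B) = ((490 + 2*(-1213)) + 296453*(-6))*(-3137892 + 924800) = ((490 - 2426) - 1778718)*(-2213092) = (-1936 - 1778718)*(-2213092) = -1780654*(-2213092) = 3940751122168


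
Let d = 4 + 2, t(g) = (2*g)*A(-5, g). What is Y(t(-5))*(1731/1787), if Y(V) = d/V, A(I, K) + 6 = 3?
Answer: 1731/8935 ≈ 0.19373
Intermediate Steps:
A(I, K) = -3 (A(I, K) = -6 + 3 = -3)
t(g) = -6*g (t(g) = (2*g)*(-3) = -6*g)
d = 6
Y(V) = 6/V
Y(t(-5))*(1731/1787) = (6/((-6*(-5))))*(1731/1787) = (6/30)*(1731*(1/1787)) = (6*(1/30))*(1731/1787) = (⅕)*(1731/1787) = 1731/8935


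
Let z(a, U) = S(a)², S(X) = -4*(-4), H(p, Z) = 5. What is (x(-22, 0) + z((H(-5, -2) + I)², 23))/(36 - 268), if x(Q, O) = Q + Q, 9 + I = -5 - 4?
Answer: -53/58 ≈ -0.91379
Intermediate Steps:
I = -18 (I = -9 + (-5 - 4) = -9 - 9 = -18)
S(X) = 16
x(Q, O) = 2*Q
z(a, U) = 256 (z(a, U) = 16² = 256)
(x(-22, 0) + z((H(-5, -2) + I)², 23))/(36 - 268) = (2*(-22) + 256)/(36 - 268) = (-44 + 256)/(-232) = 212*(-1/232) = -53/58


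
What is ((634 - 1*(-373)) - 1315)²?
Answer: 94864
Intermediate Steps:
((634 - 1*(-373)) - 1315)² = ((634 + 373) - 1315)² = (1007 - 1315)² = (-308)² = 94864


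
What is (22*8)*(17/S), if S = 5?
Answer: 2992/5 ≈ 598.40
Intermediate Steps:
(22*8)*(17/S) = (22*8)*(17/5) = 176*(17*(⅕)) = 176*(17/5) = 2992/5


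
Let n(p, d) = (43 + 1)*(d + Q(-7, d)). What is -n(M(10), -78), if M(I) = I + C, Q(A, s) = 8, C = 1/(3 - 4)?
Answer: 3080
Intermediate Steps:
C = -1 (C = 1/(-1) = -1)
M(I) = -1 + I (M(I) = I - 1 = -1 + I)
n(p, d) = 352 + 44*d (n(p, d) = (43 + 1)*(d + 8) = 44*(8 + d) = 352 + 44*d)
-n(M(10), -78) = -(352 + 44*(-78)) = -(352 - 3432) = -1*(-3080) = 3080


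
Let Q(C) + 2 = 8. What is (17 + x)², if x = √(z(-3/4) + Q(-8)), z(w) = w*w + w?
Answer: (68 + √93)²/16 ≈ 376.78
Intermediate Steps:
Q(C) = 6 (Q(C) = -2 + 8 = 6)
z(w) = w + w² (z(w) = w² + w = w + w²)
x = √93/4 (x = √((-3/4)*(1 - 3/4) + 6) = √((-3*¼)*(1 - 3*¼) + 6) = √(-3*(1 - ¾)/4 + 6) = √(-¾*¼ + 6) = √(-3/16 + 6) = √(93/16) = √93/4 ≈ 2.4109)
(17 + x)² = (17 + √93/4)²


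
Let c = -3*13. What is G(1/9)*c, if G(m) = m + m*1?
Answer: -26/3 ≈ -8.6667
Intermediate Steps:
c = -39
G(m) = 2*m (G(m) = m + m = 2*m)
G(1/9)*c = (2/9)*(-39) = -26/3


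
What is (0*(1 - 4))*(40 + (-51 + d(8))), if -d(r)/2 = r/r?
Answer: 0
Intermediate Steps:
d(r) = -2 (d(r) = -2*r/r = -2*1 = -2)
(0*(1 - 4))*(40 + (-51 + d(8))) = (0*(1 - 4))*(40 + (-51 - 2)) = (0*(-3))*(40 - 53) = 0*(-13) = 0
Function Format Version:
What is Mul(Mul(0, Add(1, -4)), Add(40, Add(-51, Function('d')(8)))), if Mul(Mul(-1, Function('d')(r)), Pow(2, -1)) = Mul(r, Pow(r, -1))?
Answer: 0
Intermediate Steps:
Function('d')(r) = -2 (Function('d')(r) = Mul(-2, Mul(r, Pow(r, -1))) = Mul(-2, 1) = -2)
Mul(Mul(0, Add(1, -4)), Add(40, Add(-51, Function('d')(8)))) = Mul(Mul(0, Add(1, -4)), Add(40, Add(-51, -2))) = Mul(Mul(0, -3), Add(40, -53)) = Mul(0, -13) = 0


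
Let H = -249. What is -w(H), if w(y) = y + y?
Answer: 498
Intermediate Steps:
w(y) = 2*y
-w(H) = -2*(-249) = -1*(-498) = 498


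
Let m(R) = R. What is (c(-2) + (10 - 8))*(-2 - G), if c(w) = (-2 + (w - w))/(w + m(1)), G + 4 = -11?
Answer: 52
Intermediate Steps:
G = -15 (G = -4 - 11 = -15)
c(w) = -2/(1 + w) (c(w) = (-2 + (w - w))/(w + 1) = (-2 + 0)/(1 + w) = -2/(1 + w))
(c(-2) + (10 - 8))*(-2 - G) = (-2/(1 - 2) + (10 - 8))*(-2 - 1*(-15)) = (-2/(-1) + 2)*(-2 + 15) = (-2*(-1) + 2)*13 = (2 + 2)*13 = 4*13 = 52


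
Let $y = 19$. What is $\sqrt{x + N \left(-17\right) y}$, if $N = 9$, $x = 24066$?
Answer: $3 \sqrt{2351} \approx 145.46$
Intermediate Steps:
$\sqrt{x + N \left(-17\right) y} = \sqrt{24066 + 9 \left(-17\right) 19} = \sqrt{24066 - 2907} = \sqrt{21159} = 3 \sqrt{2351}$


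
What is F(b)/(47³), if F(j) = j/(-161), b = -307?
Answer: 307/16715503 ≈ 1.8366e-5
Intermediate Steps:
F(j) = -j/161 (F(j) = j*(-1/161) = -j/161)
F(b)/(47³) = (-1/161*(-307))/(47³) = (307/161)/103823 = (307/161)*(1/103823) = 307/16715503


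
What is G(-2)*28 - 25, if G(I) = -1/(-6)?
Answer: -61/3 ≈ -20.333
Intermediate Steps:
G(I) = ⅙ (G(I) = -1*(-⅙) = ⅙)
G(-2)*28 - 25 = (⅙)*28 - 25 = 14/3 - 25 = -61/3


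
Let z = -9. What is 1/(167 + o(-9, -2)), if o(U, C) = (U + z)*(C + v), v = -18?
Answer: 1/527 ≈ 0.0018975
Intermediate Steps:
o(U, C) = (-18 + C)*(-9 + U) (o(U, C) = (U - 9)*(C - 18) = (-9 + U)*(-18 + C) = (-18 + C)*(-9 + U))
1/(167 + o(-9, -2)) = 1/(167 + (162 - 18*(-9) - 9*(-2) - 2*(-9))) = 1/(167 + (162 + 162 + 18 + 18)) = 1/(167 + 360) = 1/527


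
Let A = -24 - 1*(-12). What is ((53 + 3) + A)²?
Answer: 1936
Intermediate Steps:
A = -12 (A = -24 + 12 = -12)
((53 + 3) + A)² = ((53 + 3) - 12)² = (56 - 12)² = 44² = 1936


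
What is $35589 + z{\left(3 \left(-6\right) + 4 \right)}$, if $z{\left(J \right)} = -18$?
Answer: $35571$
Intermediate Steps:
$35589 + z{\left(3 \left(-6\right) + 4 \right)} = 35589 - 18 = 35571$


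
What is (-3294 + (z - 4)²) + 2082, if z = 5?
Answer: -1211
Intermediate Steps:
(-3294 + (z - 4)²) + 2082 = (-3294 + (5 - 4)²) + 2082 = (-3294 + 1²) + 2082 = (-3294 + 1) + 2082 = -3293 + 2082 = -1211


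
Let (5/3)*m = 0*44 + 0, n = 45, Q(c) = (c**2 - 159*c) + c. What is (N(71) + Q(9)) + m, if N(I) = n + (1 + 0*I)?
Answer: -1295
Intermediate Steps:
Q(c) = c**2 - 158*c
m = 0 (m = 3*(0*44 + 0)/5 = 3*(0 + 0)/5 = (3/5)*0 = 0)
N(I) = 46 (N(I) = 45 + (1 + 0*I) = 45 + (1 + 0) = 45 + 1 = 46)
(N(71) + Q(9)) + m = (46 + 9*(-158 + 9)) + 0 = (46 + 9*(-149)) + 0 = (46 - 1341) + 0 = -1295 + 0 = -1295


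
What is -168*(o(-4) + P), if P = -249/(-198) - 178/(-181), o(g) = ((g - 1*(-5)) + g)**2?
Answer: -3759980/1991 ≈ -1888.5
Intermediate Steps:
o(g) = (5 + 2*g)**2 (o(g) = ((g + 5) + g)**2 = ((5 + g) + g)**2 = (5 + 2*g)**2)
P = 26771/11946 (P = -249*(-1/198) - 178*(-1/181) = 83/66 + 178/181 = 26771/11946 ≈ 2.2410)
-168*(o(-4) + P) = -168*((5 + 2*(-4))**2 + 26771/11946) = -168*((5 - 8)**2 + 26771/11946) = -168*((-3)**2 + 26771/11946) = -168*(9 + 26771/11946) = -168*134285/11946 = -3759980/1991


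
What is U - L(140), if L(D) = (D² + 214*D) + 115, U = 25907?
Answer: -23768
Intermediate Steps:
L(D) = 115 + D² + 214*D
U - L(140) = 25907 - (115 + 140² + 214*140) = 25907 - (115 + 19600 + 29960) = 25907 - 1*49675 = 25907 - 49675 = -23768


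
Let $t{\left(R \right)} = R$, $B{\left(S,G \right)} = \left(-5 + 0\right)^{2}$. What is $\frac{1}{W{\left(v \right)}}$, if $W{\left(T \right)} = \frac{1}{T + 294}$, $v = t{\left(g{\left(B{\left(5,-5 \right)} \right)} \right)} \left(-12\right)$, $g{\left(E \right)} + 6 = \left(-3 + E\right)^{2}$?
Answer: $-5442$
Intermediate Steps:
$B{\left(S,G \right)} = 25$ ($B{\left(S,G \right)} = \left(-5\right)^{2} = 25$)
$g{\left(E \right)} = -6 + \left(-3 + E\right)^{2}$
$v = -5736$ ($v = \left(-6 + \left(-3 + 25\right)^{2}\right) \left(-12\right) = \left(-6 + 22^{2}\right) \left(-12\right) = \left(-6 + 484\right) \left(-12\right) = 478 \left(-12\right) = -5736$)
$W{\left(T \right)} = \frac{1}{294 + T}$
$\frac{1}{W{\left(v \right)}} = \frac{1}{\frac{1}{294 - 5736}} = \frac{1}{\frac{1}{-5442}} = \frac{1}{- \frac{1}{5442}} = -5442$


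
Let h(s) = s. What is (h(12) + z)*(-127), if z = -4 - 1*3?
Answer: -635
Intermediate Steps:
z = -7 (z = -4 - 3 = -7)
(h(12) + z)*(-127) = (12 - 7)*(-127) = 5*(-127) = -635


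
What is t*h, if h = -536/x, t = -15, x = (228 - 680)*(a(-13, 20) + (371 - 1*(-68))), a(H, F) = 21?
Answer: -201/5198 ≈ -0.038669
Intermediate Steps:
x = -207920 (x = (228 - 680)*(21 + (371 - 1*(-68))) = -452*(21 + (371 + 68)) = -452*(21 + 439) = -452*460 = -207920)
h = 67/25990 (h = -536/(-207920) = -536*(-1/207920) = 67/25990 ≈ 0.0025779)
t*h = -15*67/25990 = -201/5198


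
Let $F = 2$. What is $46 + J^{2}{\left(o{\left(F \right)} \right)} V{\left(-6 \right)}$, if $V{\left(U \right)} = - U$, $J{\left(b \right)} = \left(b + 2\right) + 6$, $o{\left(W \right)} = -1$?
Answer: $340$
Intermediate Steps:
$J{\left(b \right)} = 8 + b$ ($J{\left(b \right)} = \left(2 + b\right) + 6 = 8 + b$)
$46 + J^{2}{\left(o{\left(F \right)} \right)} V{\left(-6 \right)} = 46 + \left(8 - 1\right)^{2} \left(\left(-1\right) \left(-6\right)\right) = 46 + 7^{2} \cdot 6 = 46 + 49 \cdot 6 = 46 + 294 = 340$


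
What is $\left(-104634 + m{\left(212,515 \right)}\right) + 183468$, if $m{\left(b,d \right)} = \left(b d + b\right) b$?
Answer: $23269938$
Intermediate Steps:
$m{\left(b,d \right)} = b \left(b + b d\right)$ ($m{\left(b,d \right)} = \left(b + b d\right) b = b \left(b + b d\right)$)
$\left(-104634 + m{\left(212,515 \right)}\right) + 183468 = \left(-104634 + 212^{2} \left(1 + 515\right)\right) + 183468 = \left(-104634 + 44944 \cdot 516\right) + 183468 = \left(-104634 + 23191104\right) + 183468 = 23086470 + 183468 = 23269938$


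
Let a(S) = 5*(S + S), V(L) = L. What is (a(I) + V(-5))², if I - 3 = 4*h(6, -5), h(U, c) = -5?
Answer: 30625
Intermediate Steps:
I = -17 (I = 3 + 4*(-5) = 3 - 20 = -17)
a(S) = 10*S (a(S) = 5*(2*S) = 10*S)
(a(I) + V(-5))² = (10*(-17) - 5)² = (-170 - 5)² = (-175)² = 30625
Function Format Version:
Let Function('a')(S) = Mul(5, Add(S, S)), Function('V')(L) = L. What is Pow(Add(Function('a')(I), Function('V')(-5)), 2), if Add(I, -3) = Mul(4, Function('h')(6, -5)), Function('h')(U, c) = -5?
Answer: 30625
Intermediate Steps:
I = -17 (I = Add(3, Mul(4, -5)) = Add(3, -20) = -17)
Function('a')(S) = Mul(10, S) (Function('a')(S) = Mul(5, Mul(2, S)) = Mul(10, S))
Pow(Add(Function('a')(I), Function('V')(-5)), 2) = Pow(Add(Mul(10, -17), -5), 2) = Pow(Add(-170, -5), 2) = Pow(-175, 2) = 30625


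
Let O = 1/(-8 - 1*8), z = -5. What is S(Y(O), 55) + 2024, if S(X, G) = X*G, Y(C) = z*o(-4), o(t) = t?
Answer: 3124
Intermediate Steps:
O = -1/72 (O = (⅛)/(-9) = -⅑*⅛ = -1/72 ≈ -0.013889)
Y(C) = 20 (Y(C) = -5*(-4) = 20)
S(X, G) = G*X
S(Y(O), 55) + 2024 = 55*20 + 2024 = 1100 + 2024 = 3124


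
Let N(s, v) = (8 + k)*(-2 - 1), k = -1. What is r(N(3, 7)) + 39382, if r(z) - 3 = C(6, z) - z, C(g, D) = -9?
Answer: 39397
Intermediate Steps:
N(s, v) = -21 (N(s, v) = (8 - 1)*(-2 - 1) = 7*(-3) = -21)
r(z) = -6 - z (r(z) = 3 + (-9 - z) = -6 - z)
r(N(3, 7)) + 39382 = (-6 - 1*(-21)) + 39382 = (-6 + 21) + 39382 = 15 + 39382 = 39397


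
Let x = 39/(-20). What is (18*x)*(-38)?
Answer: 6669/5 ≈ 1333.8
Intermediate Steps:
x = -39/20 (x = 39*(-1/20) = -39/20 ≈ -1.9500)
(18*x)*(-38) = (18*(-39/20))*(-38) = -351/10*(-38) = 6669/5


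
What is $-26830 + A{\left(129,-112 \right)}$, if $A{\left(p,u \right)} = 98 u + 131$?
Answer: $-37675$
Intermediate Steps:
$A{\left(p,u \right)} = 131 + 98 u$
$-26830 + A{\left(129,-112 \right)} = -26830 + \left(131 + 98 \left(-112\right)\right) = -26830 + \left(131 - 10976\right) = -26830 - 10845 = -37675$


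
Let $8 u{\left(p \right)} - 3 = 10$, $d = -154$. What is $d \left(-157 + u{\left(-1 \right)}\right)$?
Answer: $\frac{95711}{4} \approx 23928.0$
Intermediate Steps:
$u{\left(p \right)} = \frac{13}{8}$ ($u{\left(p \right)} = \frac{3}{8} + \frac{1}{8} \cdot 10 = \frac{3}{8} + \frac{5}{4} = \frac{13}{8}$)
$d \left(-157 + u{\left(-1 \right)}\right) = - 154 \left(-157 + \frac{13}{8}\right) = \left(-154\right) \left(- \frac{1243}{8}\right) = \frac{95711}{4}$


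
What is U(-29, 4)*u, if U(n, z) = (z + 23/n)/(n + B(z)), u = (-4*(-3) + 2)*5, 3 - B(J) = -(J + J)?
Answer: -1085/87 ≈ -12.471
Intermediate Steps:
B(J) = 3 + 2*J (B(J) = 3 - (-1)*(J + J) = 3 - (-1)*2*J = 3 - (-2)*J = 3 + 2*J)
u = 70 (u = (12 + 2)*5 = 14*5 = 70)
U(n, z) = (z + 23/n)/(3 + n + 2*z) (U(n, z) = (z + 23/n)/(n + (3 + 2*z)) = (z + 23/n)/(3 + n + 2*z))
U(-29, 4)*u = ((23 - 29*4)/((-29)*(3 - 29 + 2*4)))*70 = -(23 - 116)/(29*(3 - 29 + 8))*70 = -1/29*(-93)/(-18)*70 = -1/29*(-1/18)*(-93)*70 = -31/174*70 = -1085/87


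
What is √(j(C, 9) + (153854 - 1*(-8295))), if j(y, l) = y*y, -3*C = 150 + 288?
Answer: 9*√2265 ≈ 428.33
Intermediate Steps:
C = -146 (C = -(150 + 288)/3 = -⅓*438 = -146)
j(y, l) = y²
√(j(C, 9) + (153854 - 1*(-8295))) = √((-146)² + (153854 - 1*(-8295))) = √(21316 + (153854 + 8295)) = √(21316 + 162149) = √183465 = 9*√2265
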